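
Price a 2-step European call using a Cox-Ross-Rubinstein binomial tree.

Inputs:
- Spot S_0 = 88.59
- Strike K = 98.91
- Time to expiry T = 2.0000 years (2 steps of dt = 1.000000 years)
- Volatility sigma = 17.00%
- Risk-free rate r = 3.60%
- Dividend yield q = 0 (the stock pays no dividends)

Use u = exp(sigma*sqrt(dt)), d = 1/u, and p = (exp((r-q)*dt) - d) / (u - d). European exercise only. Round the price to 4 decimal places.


dt = T/N = 1.000000
u = exp(sigma*sqrt(dt)) = 1.185305; d = 1/u = 0.843665
p = (exp((r-q)*dt) - d) / (u - d) = 0.564896
Discount per step: exp(-r*dt) = 0.964640
Stock lattice S(k, i) with i counting down-moves:
  k=0: S(0,0) = 88.5900
  k=1: S(1,0) = 105.0062; S(1,1) = 74.7403
  k=2: S(2,0) = 124.4643; S(2,1) = 88.5900; S(2,2) = 63.0557
Terminal payoffs V(N, i) = max(S_T - K, 0):
  V(2,0) = 25.554307; V(2,1) = 0.000000; V(2,2) = 0.000000
Backward induction: V(k, i) = exp(-r*dt) * [p * V(k+1, i) + (1-p) * V(k+1, i+1)].
  V(1,0) = exp(-r*dt) * [p*25.554307 + (1-p)*0.000000] = 13.925086
  V(1,1) = exp(-r*dt) * [p*0.000000 + (1-p)*0.000000] = 0.000000
  V(0,0) = exp(-r*dt) * [p*13.925086 + (1-p)*0.000000] = 7.588075

Answer: Price = V(0,0) = 7.5881


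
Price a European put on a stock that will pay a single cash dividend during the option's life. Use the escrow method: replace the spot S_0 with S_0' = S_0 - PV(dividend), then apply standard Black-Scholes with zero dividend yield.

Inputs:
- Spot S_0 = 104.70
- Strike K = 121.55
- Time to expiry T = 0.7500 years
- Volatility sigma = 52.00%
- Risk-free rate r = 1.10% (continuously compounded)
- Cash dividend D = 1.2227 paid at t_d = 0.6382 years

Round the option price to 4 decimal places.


PV(D) = D * exp(-r * t_d) = 1.2227 * 0.99300438 = 1.21414646
S_0' = S_0 - PV(D) = 104.7000 - 1.21414646 = 103.48585354
d1 = (ln(S_0'/K) + (r + sigma^2/2)*T) / (sigma*sqrt(T)) = -0.11378414
d2 = d1 - sigma*sqrt(T) = -0.56411735
exp(-rT) = 0.99178394
N(-d1) = 0.54529555; N(-d2) = 0.71366287
P = K * exp(-rT) * N(-d2) - S_0' * N(-d1) = 121.5500 * 0.99178394 * 0.71366287 - 103.48585354 * 0.54529555 = 29.6026

Answer: Price = 29.6026


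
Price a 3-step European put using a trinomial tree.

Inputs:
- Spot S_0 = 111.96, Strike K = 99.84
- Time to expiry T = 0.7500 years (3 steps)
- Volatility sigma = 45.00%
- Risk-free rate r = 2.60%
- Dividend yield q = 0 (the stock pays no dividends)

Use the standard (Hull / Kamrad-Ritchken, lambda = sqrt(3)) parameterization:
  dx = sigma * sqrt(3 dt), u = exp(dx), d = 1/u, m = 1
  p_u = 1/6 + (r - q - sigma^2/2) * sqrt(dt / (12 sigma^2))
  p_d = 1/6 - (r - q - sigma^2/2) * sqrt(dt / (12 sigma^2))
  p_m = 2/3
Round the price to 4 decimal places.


dt = T/N = 0.250000; dx = sigma*sqrt(3*dt) = 0.389711
u = exp(dx) = 1.476555; d = 1/u = 0.677252
p_u = 0.142530, p_m = 0.666667, p_d = 0.190803
Discount per step: exp(-r*dt) = 0.993521
Stock lattice S(k, j) with j the centered position index:
  k=0: S(0,+0) = 111.9600
  k=1: S(1,-1) = 75.8252; S(1,+0) = 111.9600; S(1,+1) = 165.3151
  k=2: S(2,-2) = 51.3528; S(2,-1) = 75.8252; S(2,+0) = 111.9600; S(2,+1) = 165.3151; S(2,+2) = 244.0967
  k=3: S(3,-3) = 34.7788; S(3,-2) = 51.3528; S(3,-1) = 75.8252; S(3,+0) = 111.9600; S(3,+1) = 165.3151; S(3,+2) = 244.0967; S(3,+3) = 360.4221
Terminal payoffs V(N, j) = max(K - S_T, 0):
  V(3,-3) = 65.061222; V(3,-2) = 48.487234; V(3,-1) = 24.014835; V(3,+0) = 0.000000; V(3,+1) = 0.000000; V(3,+2) = 0.000000; V(3,+3) = 0.000000
Backward induction: V(k, j) = exp(-r*dt) * [p_u * V(k+1, j+1) + p_m * V(k+1, j) + p_d * V(k+1, j-1)]
  V(2,-2) = exp(-r*dt) * [p_u*24.014835 + p_m*48.487234 + p_d*65.061222] = 47.849511
  V(2,-1) = exp(-r*dt) * [p_u*0.000000 + p_m*24.014835 + p_d*48.487234] = 25.097738
  V(2,+0) = exp(-r*dt) * [p_u*0.000000 + p_m*0.000000 + p_d*24.014835] = 4.552418
  V(2,+1) = exp(-r*dt) * [p_u*0.000000 + p_m*0.000000 + p_d*0.000000] = 0.000000
  V(2,+2) = exp(-r*dt) * [p_u*0.000000 + p_m*0.000000 + p_d*0.000000] = 0.000000
  V(1,-1) = exp(-r*dt) * [p_u*4.552418 + p_m*25.097738 + p_d*47.849511] = 26.338759
  V(1,+0) = exp(-r*dt) * [p_u*0.000000 + p_m*4.552418 + p_d*25.097738] = 7.772983
  V(1,+1) = exp(-r*dt) * [p_u*0.000000 + p_m*0.000000 + p_d*4.552418] = 0.862988
  V(0,+0) = exp(-r*dt) * [p_u*0.862988 + p_m*7.772983 + p_d*26.338759] = 10.263577

Answer: Price = V(0,0) = 10.2636


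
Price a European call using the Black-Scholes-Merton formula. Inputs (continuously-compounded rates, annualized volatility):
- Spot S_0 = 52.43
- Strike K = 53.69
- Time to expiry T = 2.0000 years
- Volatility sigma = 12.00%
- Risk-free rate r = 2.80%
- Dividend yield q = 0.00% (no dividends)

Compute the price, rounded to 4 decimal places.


Answer: Price = 4.3838

Derivation:
d1 = (ln(S/K) + (r - q + 0.5*sigma^2) * T) / (sigma * sqrt(T)) = 0.27490062
d2 = d1 - sigma * sqrt(T) = 0.10519499
exp(-rT) = 0.94553914; exp(-qT) = 1.00000000
C = S_0 * exp(-qT) * N(d1) - K * exp(-rT) * N(d2)
N(d1) = 0.60830370; N(d2) = 0.54188946
C = 52.4300 * 1.00000000 * 0.60830370 - 53.6900 * 0.94553914 * 0.54188946 = 4.3838


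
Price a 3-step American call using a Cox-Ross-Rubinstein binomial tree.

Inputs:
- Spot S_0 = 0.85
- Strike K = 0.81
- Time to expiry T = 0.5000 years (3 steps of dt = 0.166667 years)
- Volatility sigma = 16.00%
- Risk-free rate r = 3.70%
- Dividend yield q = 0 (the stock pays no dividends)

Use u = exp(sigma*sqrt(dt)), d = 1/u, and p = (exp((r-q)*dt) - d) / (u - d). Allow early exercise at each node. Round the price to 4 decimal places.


Answer: Price = V(0,0) = 0.0708

Derivation:
dt = T/N = 0.166667
u = exp(sigma*sqrt(dt)) = 1.067500; d = 1/u = 0.936768
p = (exp((r-q)*dt) - d) / (u - d) = 0.530992
Discount per step: exp(-r*dt) = 0.993852
Stock lattice S(k, i) with i counting down-moves:
  k=0: S(0,0) = 0.8500
  k=1: S(1,0) = 0.9074; S(1,1) = 0.7963
  k=2: S(2,0) = 0.9686; S(2,1) = 0.8500; S(2,2) = 0.7459
  k=3: S(3,0) = 1.0340; S(3,1) = 0.9074; S(3,2) = 0.7963; S(3,3) = 0.6987
Terminal payoffs V(N, i) = max(S_T - K, 0):
  V(3,0) = 0.224006; V(3,1) = 0.097375; V(3,2) = 0.000000; V(3,3) = 0.000000
Backward induction: V(k, i) = exp(-r*dt) * [p * V(k+1, i) + (1-p) * V(k+1, i+1)]; then take max(V_cont, immediate exercise) for American.
  V(2,0) = exp(-r*dt) * [p*0.224006 + (1-p)*0.097375] = 0.163603; exercise = 0.158623; V(2,0) = max -> 0.163603
  V(2,1) = exp(-r*dt) * [p*0.097375 + (1-p)*0.000000] = 0.051388; exercise = 0.040000; V(2,1) = max -> 0.051388
  V(2,2) = exp(-r*dt) * [p*0.000000 + (1-p)*0.000000] = 0.000000; exercise = 0.000000; V(2,2) = max -> 0.000000
  V(1,0) = exp(-r*dt) * [p*0.163603 + (1-p)*0.051388] = 0.110291; exercise = 0.097375; V(1,0) = max -> 0.110291
  V(1,1) = exp(-r*dt) * [p*0.051388 + (1-p)*0.000000] = 0.027119; exercise = 0.000000; V(1,1) = max -> 0.027119
  V(0,0) = exp(-r*dt) * [p*0.110291 + (1-p)*0.027119] = 0.070844; exercise = 0.040000; V(0,0) = max -> 0.070844


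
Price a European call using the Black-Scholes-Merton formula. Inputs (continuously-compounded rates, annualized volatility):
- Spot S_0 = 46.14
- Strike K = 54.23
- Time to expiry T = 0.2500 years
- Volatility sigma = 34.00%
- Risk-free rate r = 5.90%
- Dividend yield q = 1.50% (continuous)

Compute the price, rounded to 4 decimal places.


d1 = (ln(S/K) + (r - q + 0.5*sigma^2) * T) / (sigma * sqrt(T)) = -0.80061181
d2 = d1 - sigma * sqrt(T) = -0.97061181
exp(-rT) = 0.98535825; exp(-qT) = 0.99625702
C = S_0 * exp(-qT) * N(d1) - K * exp(-rT) * N(d2)
N(d1) = 0.21167821; N(d2) = 0.16587081
C = 46.1400 * 0.99625702 * 0.21167821 - 54.2300 * 0.98535825 * 0.16587081 = 0.8668

Answer: Price = 0.8668


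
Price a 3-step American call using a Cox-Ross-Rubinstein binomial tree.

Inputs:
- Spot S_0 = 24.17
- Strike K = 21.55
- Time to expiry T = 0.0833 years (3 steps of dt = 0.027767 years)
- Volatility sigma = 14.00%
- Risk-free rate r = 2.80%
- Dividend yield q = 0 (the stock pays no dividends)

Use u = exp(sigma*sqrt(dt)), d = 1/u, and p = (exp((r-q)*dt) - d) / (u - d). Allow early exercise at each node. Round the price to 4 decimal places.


dt = T/N = 0.027767
u = exp(sigma*sqrt(dt)) = 1.023603; d = 1/u = 0.976941
p = (exp((r-q)*dt) - d) / (u - d) = 0.510836
Discount per step: exp(-r*dt) = 0.999223
Stock lattice S(k, i) with i counting down-moves:
  k=0: S(0,0) = 24.1700
  k=1: S(1,0) = 24.7405; S(1,1) = 23.6127
  k=2: S(2,0) = 25.3244; S(2,1) = 24.1700; S(2,2) = 23.0682
  k=3: S(3,0) = 25.9222; S(3,1) = 24.7405; S(3,2) = 23.6127; S(3,3) = 22.5363
Terminal payoffs V(N, i) = max(S_T - K, 0):
  V(3,0) = 4.372160; V(3,1) = 3.190482; V(3,2) = 2.062672; V(3,3) = 0.986274
Backward induction: V(k, i) = exp(-r*dt) * [p * V(k+1, i) + (1-p) * V(k+1, i+1)]; then take max(V_cont, immediate exercise) for American.
  V(2,0) = exp(-r*dt) * [p*4.372160 + (1-p)*3.190482] = 3.791178; exercise = 3.774430; V(2,0) = max -> 3.791178
  V(2,1) = exp(-r*dt) * [p*3.190482 + (1-p)*2.062672] = 2.636748; exercise = 2.620000; V(2,1) = max -> 2.636748
  V(2,2) = exp(-r*dt) * [p*2.062672 + (1-p)*0.986274] = 1.534944; exercise = 1.518196; V(2,2) = max -> 1.534944
  V(1,0) = exp(-r*dt) * [p*3.791178 + (1-p)*2.636748] = 3.223965; exercise = 3.190482; V(1,0) = max -> 3.223965
  V(1,1) = exp(-r*dt) * [p*2.636748 + (1-p)*1.534944] = 2.096155; exercise = 2.062672; V(1,1) = max -> 2.096155
  V(0,0) = exp(-r*dt) * [p*3.223965 + (1-p)*2.096155] = 2.670205; exercise = 2.620000; V(0,0) = max -> 2.670205

Answer: Price = V(0,0) = 2.6702


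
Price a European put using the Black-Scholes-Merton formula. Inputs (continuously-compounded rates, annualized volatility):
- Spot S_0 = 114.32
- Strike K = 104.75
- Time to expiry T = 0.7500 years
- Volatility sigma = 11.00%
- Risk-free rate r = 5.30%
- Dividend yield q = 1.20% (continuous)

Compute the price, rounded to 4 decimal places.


d1 = (ln(S/K) + (r - q + 0.5*sigma^2) * T) / (sigma * sqrt(T)) = 1.28814692
d2 = d1 - sigma * sqrt(T) = 1.19288412
exp(-rT) = 0.96102967; exp(-qT) = 0.99104038
P = K * exp(-rT) * N(-d2) - S_0 * exp(-qT) * N(-d1)
N(-d1) = 0.09884741; N(-d2) = 0.11645738
P = 104.7500 * 0.96102967 * 0.11645738 - 114.3200 * 0.99104038 * 0.09884741 = 0.5245

Answer: Price = 0.5245


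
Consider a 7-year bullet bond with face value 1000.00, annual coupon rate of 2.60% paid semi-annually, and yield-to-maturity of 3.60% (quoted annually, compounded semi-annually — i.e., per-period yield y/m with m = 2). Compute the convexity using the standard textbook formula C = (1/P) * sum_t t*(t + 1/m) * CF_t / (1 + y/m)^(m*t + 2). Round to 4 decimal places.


Coupon per period c = face * coupon_rate / m = 13.000000
Periods per year m = 2; per-period yield y/m = 0.018000
Number of cashflows N = 14
Cashflows (t years, CF_t, discount factor 1/(1+y/m)^(m*t), PV):
  t = 0.5000: CF_t = 13.000000, DF = 0.982318, PV = 12.770138
  t = 1.0000: CF_t = 13.000000, DF = 0.964949, PV = 12.544339
  t = 1.5000: CF_t = 13.000000, DF = 0.947887, PV = 12.322534
  t = 2.0000: CF_t = 13.000000, DF = 0.931127, PV = 12.104650
  t = 2.5000: CF_t = 13.000000, DF = 0.914663, PV = 11.890619
  t = 3.0000: CF_t = 13.000000, DF = 0.898490, PV = 11.680372
  t = 3.5000: CF_t = 13.000000, DF = 0.882603, PV = 11.473843
  t = 4.0000: CF_t = 13.000000, DF = 0.866997, PV = 11.270966
  t = 4.5000: CF_t = 13.000000, DF = 0.851667, PV = 11.071676
  t = 5.0000: CF_t = 13.000000, DF = 0.836608, PV = 10.875909
  t = 5.5000: CF_t = 13.000000, DF = 0.821816, PV = 10.683604
  t = 6.0000: CF_t = 13.000000, DF = 0.807285, PV = 10.494700
  t = 6.5000: CF_t = 13.000000, DF = 0.793010, PV = 10.309135
  t = 7.0000: CF_t = 1013.000000, DF = 0.778989, PV = 789.115463
Price P = sum_t PV_t = 938.607947
Convexity numerator sum_t t*(t + 1/m) * CF_t / (1+y/m)^(m*t + 2):
  t = 0.5000: term = 6.161267
  t = 1.0000: term = 18.156975
  t = 1.5000: term = 35.671857
  t = 2.0000: term = 58.401861
  t = 2.5000: term = 86.053823
  t = 3.0000: term = 118.345140
  t = 3.5000: term = 155.003458
  t = 4.0000: term = 195.766365
  t = 4.5000: term = 240.381097
  t = 5.0000: term = 288.604242
  t = 5.5000: term = 340.201464
  t = 6.0000: term = 394.947226
  t = 6.5000: term = 452.624522
  t = 7.0000: term = 39976.456959
Convexity = (1/P) * sum = 42366.776255 / 938.607947 = 45.137884

Answer: Convexity = 45.1379


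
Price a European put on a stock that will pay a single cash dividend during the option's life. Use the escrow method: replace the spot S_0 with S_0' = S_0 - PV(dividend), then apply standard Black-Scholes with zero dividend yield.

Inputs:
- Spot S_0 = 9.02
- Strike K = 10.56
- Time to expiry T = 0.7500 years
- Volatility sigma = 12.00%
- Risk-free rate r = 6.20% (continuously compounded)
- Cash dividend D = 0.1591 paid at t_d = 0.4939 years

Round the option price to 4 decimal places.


Answer: Price = 1.2657

Derivation:
PV(D) = D * exp(-r * t_d) = 0.1591 * 0.96984230 = 0.15430191
S_0' = S_0 - PV(D) = 9.0200 - 0.15430191 = 8.86569809
d1 = (ln(S_0'/K) + (r + sigma^2/2)*T) / (sigma*sqrt(T)) = -1.18341020
d2 = d1 - sigma*sqrt(T) = -1.28733324
exp(-rT) = 0.95456456
N(-d1) = 0.88167669; N(-d2) = 0.90101092
P = K * exp(-rT) * N(-d2) - S_0' * N(-d1) = 10.5600 * 0.95456456 * 0.90101092 - 8.86569809 * 0.88167669 = 1.2657


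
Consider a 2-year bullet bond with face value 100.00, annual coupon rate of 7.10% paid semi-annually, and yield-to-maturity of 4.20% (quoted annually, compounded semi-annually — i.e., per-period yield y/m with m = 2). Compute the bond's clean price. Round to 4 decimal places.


Answer: Price = 105.5078

Derivation:
Coupon per period c = face * coupon_rate / m = 3.550000
Periods per year m = 2; per-period yield y/m = 0.021000
Number of cashflows N = 4
Cashflows (t years, CF_t, discount factor 1/(1+y/m)^(m*t), PV):
  t = 0.5000: CF_t = 3.550000, DF = 0.979432, PV = 3.476983
  t = 1.0000: CF_t = 3.550000, DF = 0.959287, PV = 3.405469
  t = 1.5000: CF_t = 3.550000, DF = 0.939556, PV = 3.335425
  t = 2.0000: CF_t = 103.550000, DF = 0.920231, PV = 95.289958
Price P = sum_t PV_t = 105.507834


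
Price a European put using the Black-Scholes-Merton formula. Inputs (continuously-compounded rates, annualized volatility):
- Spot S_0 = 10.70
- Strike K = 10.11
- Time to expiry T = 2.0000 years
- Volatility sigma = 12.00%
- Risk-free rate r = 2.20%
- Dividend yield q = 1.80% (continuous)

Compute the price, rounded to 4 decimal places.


d1 = (ln(S/K) + (r - q + 0.5*sigma^2) * T) / (sigma * sqrt(T)) = 0.46621146
d2 = d1 - sigma * sqrt(T) = 0.29650583
exp(-rT) = 0.95695396; exp(-qT) = 0.96464029
P = K * exp(-rT) * N(-d2) - S_0 * exp(-qT) * N(-d1)
N(-d1) = 0.32053207; N(-d2) = 0.38342191
P = 10.1100 * 0.95695396 * 0.38342191 - 10.7000 * 0.96464029 * 0.32053207 = 0.4011

Answer: Price = 0.4011


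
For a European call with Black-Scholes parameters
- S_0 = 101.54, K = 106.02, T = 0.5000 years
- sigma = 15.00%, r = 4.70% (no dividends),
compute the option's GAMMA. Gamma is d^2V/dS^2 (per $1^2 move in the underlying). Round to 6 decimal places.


d1 = -0.1324641616; d2 = -0.2385301788
phi(d1) = 0.3954575183; exp(-qT) = 1.0000000000; exp(-rT) = 0.9767739747
Gamma = exp(-qT) * phi(d1) / (S * sigma * sqrt(T)) = 1.0000000000 * 0.3954575183 / (101.5400 * 0.1500 * 0.7071067812) = 0.036719

Answer: Gamma = 0.036719


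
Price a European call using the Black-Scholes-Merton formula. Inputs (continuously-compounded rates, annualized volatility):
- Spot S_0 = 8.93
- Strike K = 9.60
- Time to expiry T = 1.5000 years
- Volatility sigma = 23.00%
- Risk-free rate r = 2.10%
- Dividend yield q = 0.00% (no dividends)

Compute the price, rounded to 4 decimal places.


Answer: Price = 0.8456

Derivation:
d1 = (ln(S/K) + (r - q + 0.5*sigma^2) * T) / (sigma * sqrt(T)) = -0.00415953
d2 = d1 - sigma * sqrt(T) = -0.28585085
exp(-rT) = 0.96899096; exp(-qT) = 1.00000000
C = S_0 * exp(-qT) * N(d1) - K * exp(-rT) * N(d2)
N(d1) = 0.49834059; N(d2) = 0.38749618
C = 8.9300 * 1.00000000 * 0.49834059 - 9.6000 * 0.96899096 * 0.38749618 = 0.8456


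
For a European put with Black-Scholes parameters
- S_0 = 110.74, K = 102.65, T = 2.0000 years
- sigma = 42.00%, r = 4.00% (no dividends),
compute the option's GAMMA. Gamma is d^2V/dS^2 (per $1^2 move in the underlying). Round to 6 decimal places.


Answer: Gamma = 0.005187

Derivation:
d1 = 0.5593887534; d2 = -0.0345809428
phi(d1) = 0.3411624842; exp(-qT) = 1.0000000000; exp(-rT) = 0.9231163464
Gamma = exp(-qT) * phi(d1) / (S * sigma * sqrt(T)) = 1.0000000000 * 0.3411624842 / (110.7400 * 0.4200 * 1.4142135624) = 0.005187


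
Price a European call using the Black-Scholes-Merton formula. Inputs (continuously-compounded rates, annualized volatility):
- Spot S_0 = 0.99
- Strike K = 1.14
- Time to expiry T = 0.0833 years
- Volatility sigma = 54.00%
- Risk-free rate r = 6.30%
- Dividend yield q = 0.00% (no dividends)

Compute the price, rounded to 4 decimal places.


d1 = (ln(S/K) + (r - q + 0.5*sigma^2) * T) / (sigma * sqrt(T)) = -0.79360196
d2 = d1 - sigma * sqrt(T) = -0.94945536
exp(-rT) = 0.99476585; exp(-qT) = 1.00000000
C = S_0 * exp(-qT) * N(d1) - K * exp(-rT) * N(d2)
N(d1) = 0.21371359; N(d2) = 0.17119453
C = 0.9900 * 1.00000000 * 0.21371359 - 1.1400 * 0.99476585 * 0.17119453 = 0.0174

Answer: Price = 0.0174


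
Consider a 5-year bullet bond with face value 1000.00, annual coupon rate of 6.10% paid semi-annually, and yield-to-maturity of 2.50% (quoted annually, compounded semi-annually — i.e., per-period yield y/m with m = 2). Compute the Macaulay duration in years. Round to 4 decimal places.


Answer: Macaulay duration = 4.4385 years

Derivation:
Coupon per period c = face * coupon_rate / m = 30.500000
Periods per year m = 2; per-period yield y/m = 0.012500
Number of cashflows N = 10
Cashflows (t years, CF_t, discount factor 1/(1+y/m)^(m*t), PV):
  t = 0.5000: CF_t = 30.500000, DF = 0.987654, PV = 30.123457
  t = 1.0000: CF_t = 30.500000, DF = 0.975461, PV = 29.751562
  t = 1.5000: CF_t = 30.500000, DF = 0.963418, PV = 29.384259
  t = 2.0000: CF_t = 30.500000, DF = 0.951524, PV = 29.021490
  t = 2.5000: CF_t = 30.500000, DF = 0.939777, PV = 28.663200
  t = 3.0000: CF_t = 30.500000, DF = 0.928175, PV = 28.309334
  t = 3.5000: CF_t = 30.500000, DF = 0.916716, PV = 27.959836
  t = 4.0000: CF_t = 30.500000, DF = 0.905398, PV = 27.614653
  t = 4.5000: CF_t = 30.500000, DF = 0.894221, PV = 27.273731
  t = 5.0000: CF_t = 1030.500000, DF = 0.883181, PV = 910.117944
Price P = sum_t PV_t = 1168.219466
Macaulay numerator sum_t t * PV_t:
  t * PV_t at t = 0.5000: 15.061728
  t * PV_t at t = 1.0000: 29.751562
  t * PV_t at t = 1.5000: 44.076389
  t * PV_t at t = 2.0000: 58.042981
  t * PV_t at t = 2.5000: 71.658001
  t * PV_t at t = 3.0000: 84.928001
  t * PV_t at t = 3.5000: 97.859425
  t * PV_t at t = 4.0000: 110.458610
  t * PV_t at t = 4.5000: 122.731789
  t * PV_t at t = 5.0000: 4550.589722
Macaulay duration D = (sum_t t * PV_t) / P = 5185.158209 / 1168.219466 = 4.438514


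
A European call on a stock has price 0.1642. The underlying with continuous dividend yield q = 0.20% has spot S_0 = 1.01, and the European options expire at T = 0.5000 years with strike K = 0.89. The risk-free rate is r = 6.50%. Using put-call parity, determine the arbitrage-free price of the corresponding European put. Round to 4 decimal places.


Put-call parity: C - P = S_0 * exp(-qT) - K * exp(-rT).
S_0 * exp(-qT) = 1.0100 * 0.99900050 = 1.00899050
K * exp(-rT) = 0.8900 * 0.96802245 = 0.86153998
P = C - S*exp(-qT) + K*exp(-rT)
P = 0.1642 - 1.00899050 + 0.86153998 = 0.0167

Answer: Put price = 0.0167


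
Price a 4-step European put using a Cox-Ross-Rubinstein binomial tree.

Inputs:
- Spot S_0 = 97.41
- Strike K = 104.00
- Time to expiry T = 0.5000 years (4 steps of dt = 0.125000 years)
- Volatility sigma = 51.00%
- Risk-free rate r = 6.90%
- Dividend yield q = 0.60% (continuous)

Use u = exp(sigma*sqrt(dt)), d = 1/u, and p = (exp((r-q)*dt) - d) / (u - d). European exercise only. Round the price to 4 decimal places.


Answer: Price = V(0,0) = 15.9961

Derivation:
dt = T/N = 0.125000
u = exp(sigma*sqrt(dt)) = 1.197591; d = 1/u = 0.835009
p = (exp((r-q)*dt) - d) / (u - d) = 0.476849
Discount per step: exp(-r*dt) = 0.991412
Stock lattice S(k, i) with i counting down-moves:
  k=0: S(0,0) = 97.4100
  k=1: S(1,0) = 116.6574; S(1,1) = 81.3383
  k=2: S(2,0) = 139.7078; S(2,1) = 97.4100; S(2,2) = 67.9182
  k=3: S(3,0) = 167.3129; S(3,1) = 116.6574; S(3,2) = 81.3383; S(3,3) = 56.7124
  k=4: S(4,0) = 200.3724; S(4,1) = 139.7078; S(4,2) = 97.4100; S(4,3) = 67.9182; S(4,4) = 47.3554
Terminal payoffs V(N, i) = max(K - S_T, 0):
  V(4,0) = 0.000000; V(4,1) = 0.000000; V(4,2) = 6.590000; V(4,3) = 36.081774; V(4,4) = 56.644643
Backward induction: V(k, i) = exp(-r*dt) * [p * V(k+1, i) + (1-p) * V(k+1, i+1)].
  V(3,0) = exp(-r*dt) * [p*0.000000 + (1-p)*0.000000] = 0.000000
  V(3,1) = exp(-r*dt) * [p*0.000000 + (1-p)*6.590000] = 3.417960
  V(3,2) = exp(-r*dt) * [p*6.590000 + (1-p)*36.081774] = 21.829567
  V(3,3) = exp(-r*dt) * [p*36.081774 + (1-p)*56.644643] = 46.437015
  V(2,0) = exp(-r*dt) * [p*0.000000 + (1-p)*3.417960] = 1.772754
  V(2,1) = exp(-r*dt) * [p*3.417960 + (1-p)*21.829567] = 12.937944
  V(2,2) = exp(-r*dt) * [p*21.829567 + (1-p)*46.437015] = 34.404960
  V(1,0) = exp(-r*dt) * [p*1.772754 + (1-p)*12.937944] = 7.548451
  V(1,1) = exp(-r*dt) * [p*12.937944 + (1-p)*34.404960] = 23.960886
  V(0,0) = exp(-r*dt) * [p*7.548451 + (1-p)*23.960886] = 15.996076


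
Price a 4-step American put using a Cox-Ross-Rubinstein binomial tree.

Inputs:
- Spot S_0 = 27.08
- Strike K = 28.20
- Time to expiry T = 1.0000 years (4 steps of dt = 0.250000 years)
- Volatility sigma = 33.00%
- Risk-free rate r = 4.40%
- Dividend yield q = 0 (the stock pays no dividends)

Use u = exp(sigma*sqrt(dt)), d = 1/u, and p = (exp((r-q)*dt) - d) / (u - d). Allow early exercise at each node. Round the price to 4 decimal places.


Answer: Price = V(0,0) = 3.6900

Derivation:
dt = T/N = 0.250000
u = exp(sigma*sqrt(dt)) = 1.179393; d = 1/u = 0.847894
p = (exp((r-q)*dt) - d) / (u - d) = 0.492209
Discount per step: exp(-r*dt) = 0.989060
Stock lattice S(k, i) with i counting down-moves:
  k=0: S(0,0) = 27.0800
  k=1: S(1,0) = 31.9380; S(1,1) = 22.9610
  k=2: S(2,0) = 37.6674; S(2,1) = 27.0800; S(2,2) = 19.4685
  k=3: S(3,0) = 44.4247; S(3,1) = 31.9380; S(3,2) = 22.9610; S(3,3) = 16.5072
  k=4: S(4,0) = 52.3942; S(4,1) = 37.6674; S(4,2) = 27.0800; S(4,3) = 19.4685; S(4,4) = 13.9963
Terminal payoffs V(N, i) = max(K - S_T, 0):
  V(4,0) = 0.000000; V(4,1) = 0.000000; V(4,2) = 1.120000; V(4,3) = 8.731545; V(4,4) = 14.203666
Backward induction: V(k, i) = exp(-r*dt) * [p * V(k+1, i) + (1-p) * V(k+1, i+1)]; then take max(V_cont, immediate exercise) for American.
  V(3,0) = exp(-r*dt) * [p*0.000000 + (1-p)*0.000000] = 0.000000; exercise = 0.000000; V(3,0) = max -> 0.000000
  V(3,1) = exp(-r*dt) * [p*0.000000 + (1-p)*1.120000] = 0.562504; exercise = 0.000000; V(3,1) = max -> 0.562504
  V(3,2) = exp(-r*dt) * [p*1.120000 + (1-p)*8.731545] = 4.930538; exercise = 5.239038; V(3,2) = max -> 5.239038
  V(3,3) = exp(-r*dt) * [p*8.731545 + (1-p)*14.203666] = 11.384320; exercise = 11.692820; V(3,3) = max -> 11.692820
  V(2,0) = exp(-r*dt) * [p*0.000000 + (1-p)*0.562504] = 0.282510; exercise = 0.000000; V(2,0) = max -> 0.282510
  V(2,1) = exp(-r*dt) * [p*0.562504 + (1-p)*5.239038] = 2.905074; exercise = 1.120000; V(2,1) = max -> 2.905074
  V(2,2) = exp(-r*dt) * [p*5.239038 + (1-p)*11.692820] = 8.423045; exercise = 8.731545; V(2,2) = max -> 8.731545
  V(1,0) = exp(-r*dt) * [p*0.282510 + (1-p)*2.905074] = 1.596565; exercise = 0.000000; V(1,0) = max -> 1.596565
  V(1,1) = exp(-r*dt) * [p*2.905074 + (1-p)*8.731545] = 5.799556; exercise = 5.239038; V(1,1) = max -> 5.799556
  V(0,0) = exp(-r*dt) * [p*1.596565 + (1-p)*5.799556] = 3.689992; exercise = 1.120000; V(0,0) = max -> 3.689992


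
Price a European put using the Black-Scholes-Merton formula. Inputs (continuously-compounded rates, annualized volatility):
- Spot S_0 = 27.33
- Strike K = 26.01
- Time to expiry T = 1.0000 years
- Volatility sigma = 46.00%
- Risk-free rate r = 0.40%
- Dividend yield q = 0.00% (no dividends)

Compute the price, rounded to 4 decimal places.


Answer: Price = 4.1623

Derivation:
d1 = (ln(S/K) + (r - q + 0.5*sigma^2) * T) / (sigma * sqrt(T)) = 0.34631287
d2 = d1 - sigma * sqrt(T) = -0.11368713
exp(-rT) = 0.99600799; exp(-qT) = 1.00000000
P = K * exp(-rT) * N(-d2) - S_0 * exp(-qT) * N(-d1)
N(-d1) = 0.36455380; N(-d2) = 0.54525709
P = 26.0100 * 0.99600799 * 0.54525709 - 27.3300 * 1.00000000 * 0.36455380 = 4.1623


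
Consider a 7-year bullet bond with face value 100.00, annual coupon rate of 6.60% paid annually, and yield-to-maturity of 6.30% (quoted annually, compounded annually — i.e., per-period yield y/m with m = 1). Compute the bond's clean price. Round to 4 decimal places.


Coupon per period c = face * coupon_rate / m = 6.600000
Periods per year m = 1; per-period yield y/m = 0.063000
Number of cashflows N = 7
Cashflows (t years, CF_t, discount factor 1/(1+y/m)^(m*t), PV):
  t = 1.0000: CF_t = 6.600000, DF = 0.940734, PV = 6.208843
  t = 2.0000: CF_t = 6.600000, DF = 0.884980, PV = 5.840868
  t = 3.0000: CF_t = 6.600000, DF = 0.832531, PV = 5.494702
  t = 4.0000: CF_t = 6.600000, DF = 0.783190, PV = 5.169052
  t = 5.0000: CF_t = 6.600000, DF = 0.736773, PV = 4.862702
  t = 6.0000: CF_t = 6.600000, DF = 0.693107, PV = 4.574508
  t = 7.0000: CF_t = 106.600000, DF = 0.652029, PV = 69.506329
Price P = sum_t PV_t = 101.657003

Answer: Price = 101.6570


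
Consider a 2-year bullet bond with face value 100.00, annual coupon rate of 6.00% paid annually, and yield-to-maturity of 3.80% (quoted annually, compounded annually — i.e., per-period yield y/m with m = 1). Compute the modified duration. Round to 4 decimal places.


Coupon per period c = face * coupon_rate / m = 6.000000
Periods per year m = 1; per-period yield y/m = 0.038000
Number of cashflows N = 2
Cashflows (t years, CF_t, discount factor 1/(1+y/m)^(m*t), PV):
  t = 1.0000: CF_t = 6.000000, DF = 0.963391, PV = 5.780347
  t = 2.0000: CF_t = 106.000000, DF = 0.928122, PV = 98.380983
Price P = sum_t PV_t = 104.161330
First compute Macaulay numerator sum_t t * PV_t:
  t * PV_t at t = 1.0000: 5.780347
  t * PV_t at t = 2.0000: 196.761966
Macaulay duration D = 202.542313 / 104.161330 = 1.944506
Modified duration = D / (1 + y/m) = 1.944506 / (1 + 0.038000) = 1.873320

Answer: Modified duration = 1.8733


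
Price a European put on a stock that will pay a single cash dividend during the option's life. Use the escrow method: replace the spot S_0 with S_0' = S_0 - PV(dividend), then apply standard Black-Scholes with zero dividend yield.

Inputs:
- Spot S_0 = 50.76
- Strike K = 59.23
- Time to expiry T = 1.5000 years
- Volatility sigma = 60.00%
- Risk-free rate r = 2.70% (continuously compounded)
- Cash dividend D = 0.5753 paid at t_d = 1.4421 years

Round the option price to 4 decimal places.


PV(D) = D * exp(-r * t_d) = 0.5753 * 0.96181159 = 0.55333021
S_0' = S_0 - PV(D) = 50.7600 - 0.55333021 = 50.20666979
d1 = (ln(S_0'/K) + (r + sigma^2/2)*T) / (sigma*sqrt(T)) = 0.19761900
d2 = d1 - sigma*sqrt(T) = -0.53722793
exp(-rT) = 0.96030916
N(-d1) = 0.42167159; N(-d2) = 0.70444491
P = K * exp(-rT) * N(-d2) - S_0' * N(-d1) = 59.2300 * 0.96030916 * 0.70444491 - 50.20666979 * 0.42167159 = 18.8975

Answer: Price = 18.8975


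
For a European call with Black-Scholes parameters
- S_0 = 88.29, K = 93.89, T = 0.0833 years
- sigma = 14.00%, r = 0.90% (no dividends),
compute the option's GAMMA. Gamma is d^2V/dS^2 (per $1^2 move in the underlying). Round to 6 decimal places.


Answer: Gamma = 0.037226

Derivation:
d1 = -1.4832041768; d2 = -1.5236106120
phi(d1) = 0.1328033458; exp(-qT) = 1.0000000000; exp(-rT) = 0.9992505810
Gamma = exp(-qT) * phi(d1) / (S * sigma * sqrt(T)) = 1.0000000000 * 0.1328033458 / (88.2900 * 0.1400 * 0.2886173938) = 0.037226


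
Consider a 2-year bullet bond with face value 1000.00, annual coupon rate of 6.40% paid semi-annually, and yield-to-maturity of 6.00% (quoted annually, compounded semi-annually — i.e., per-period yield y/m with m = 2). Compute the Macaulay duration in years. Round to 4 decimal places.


Answer: Macaulay duration = 1.9093 years

Derivation:
Coupon per period c = face * coupon_rate / m = 32.000000
Periods per year m = 2; per-period yield y/m = 0.030000
Number of cashflows N = 4
Cashflows (t years, CF_t, discount factor 1/(1+y/m)^(m*t), PV):
  t = 0.5000: CF_t = 32.000000, DF = 0.970874, PV = 31.067961
  t = 1.0000: CF_t = 32.000000, DF = 0.942596, PV = 30.163069
  t = 1.5000: CF_t = 32.000000, DF = 0.915142, PV = 29.284533
  t = 2.0000: CF_t = 1032.000000, DF = 0.888487, PV = 916.918633
Price P = sum_t PV_t = 1007.434197
Macaulay numerator sum_t t * PV_t:
  t * PV_t at t = 0.5000: 15.533981
  t * PV_t at t = 1.0000: 30.163069
  t * PV_t at t = 1.5000: 43.926800
  t * PV_t at t = 2.0000: 1833.837267
Macaulay duration D = (sum_t t * PV_t) / P = 1923.461116 / 1007.434197 = 1.909267


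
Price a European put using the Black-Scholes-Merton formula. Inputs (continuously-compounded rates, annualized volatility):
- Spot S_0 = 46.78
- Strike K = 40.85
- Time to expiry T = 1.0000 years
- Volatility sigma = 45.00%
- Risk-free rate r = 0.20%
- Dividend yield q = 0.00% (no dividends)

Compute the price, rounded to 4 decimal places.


Answer: Price = 5.1414

Derivation:
d1 = (ln(S/K) + (r - q + 0.5*sigma^2) * T) / (sigma * sqrt(T)) = 0.53066431
d2 = d1 - sigma * sqrt(T) = 0.08066431
exp(-rT) = 0.99800200; exp(-qT) = 1.00000000
P = K * exp(-rT) * N(-d2) - S_0 * exp(-qT) * N(-d1)
N(-d1) = 0.29782571; N(-d2) = 0.46785446
P = 40.8500 * 0.99800200 * 0.46785446 - 46.7800 * 1.00000000 * 0.29782571 = 5.1414


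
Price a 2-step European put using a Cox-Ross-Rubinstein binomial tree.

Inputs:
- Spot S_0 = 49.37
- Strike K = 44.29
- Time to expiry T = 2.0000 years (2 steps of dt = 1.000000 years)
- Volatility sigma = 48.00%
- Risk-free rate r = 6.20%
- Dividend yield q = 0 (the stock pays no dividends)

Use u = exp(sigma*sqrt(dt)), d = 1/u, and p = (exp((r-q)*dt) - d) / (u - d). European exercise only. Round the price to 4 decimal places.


dt = T/N = 1.000000
u = exp(sigma*sqrt(dt)) = 1.616074; d = 1/u = 0.618783
p = (exp((r-q)*dt) - d) / (u - d) = 0.446388
Discount per step: exp(-r*dt) = 0.939883
Stock lattice S(k, i) with i counting down-moves:
  k=0: S(0,0) = 49.3700
  k=1: S(1,0) = 79.7856; S(1,1) = 30.5493
  k=2: S(2,0) = 128.9395; S(2,1) = 49.3700; S(2,2) = 18.9034
Terminal payoffs V(N, i) = max(K - S_T, 0):
  V(2,0) = 0.000000; V(2,1) = 0.000000; V(2,2) = 25.386578
Backward induction: V(k, i) = exp(-r*dt) * [p * V(k+1, i) + (1-p) * V(k+1, i+1)].
  V(1,0) = exp(-r*dt) * [p*0.000000 + (1-p)*0.000000] = 0.000000
  V(1,1) = exp(-r*dt) * [p*0.000000 + (1-p)*25.386578] = 13.209404
  V(0,0) = exp(-r*dt) * [p*0.000000 + (1-p)*13.209404] = 6.873253

Answer: Price = V(0,0) = 6.8733


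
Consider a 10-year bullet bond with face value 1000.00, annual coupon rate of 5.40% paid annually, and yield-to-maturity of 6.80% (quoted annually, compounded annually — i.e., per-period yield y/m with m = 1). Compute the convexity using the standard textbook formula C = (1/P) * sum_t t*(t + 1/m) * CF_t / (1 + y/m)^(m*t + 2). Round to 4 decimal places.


Coupon per period c = face * coupon_rate / m = 54.000000
Periods per year m = 1; per-period yield y/m = 0.068000
Number of cashflows N = 10
Cashflows (t years, CF_t, discount factor 1/(1+y/m)^(m*t), PV):
  t = 1.0000: CF_t = 54.000000, DF = 0.936330, PV = 50.561798
  t = 2.0000: CF_t = 54.000000, DF = 0.876713, PV = 47.342507
  t = 3.0000: CF_t = 54.000000, DF = 0.820892, PV = 44.328190
  t = 4.0000: CF_t = 54.000000, DF = 0.768626, PV = 41.505796
  t = 5.0000: CF_t = 54.000000, DF = 0.719687, PV = 38.863105
  t = 6.0000: CF_t = 54.000000, DF = 0.673864, PV = 36.388675
  t = 7.0000: CF_t = 54.000000, DF = 0.630959, PV = 34.071793
  t = 8.0000: CF_t = 54.000000, DF = 0.590786, PV = 31.902428
  t = 9.0000: CF_t = 54.000000, DF = 0.553170, PV = 29.871187
  t = 10.0000: CF_t = 1054.000000, DF = 0.517950, PV = 545.918842
Price P = sum_t PV_t = 900.754322
Convexity numerator sum_t t*(t + 1/m) * CF_t / (1+y/m)^(m*t + 2):
  t = 1.0000: term = 88.656381
  t = 2.0000: term = 249.034777
  t = 3.0000: term = 466.357260
  t = 4.0000: term = 727.773503
  t = 5.0000: term = 1022.153796
  t = 6.0000: term = 1339.901979
  t = 7.0000: term = 1672.786491
  t = 8.0000: term = 2013.787911
  t = 9.0000: term = 2356.961506
  t = 10.0000: term = 52647.561881
Convexity = (1/P) * sum = 62584.975484 / 900.754322 = 69.480627

Answer: Convexity = 69.4806


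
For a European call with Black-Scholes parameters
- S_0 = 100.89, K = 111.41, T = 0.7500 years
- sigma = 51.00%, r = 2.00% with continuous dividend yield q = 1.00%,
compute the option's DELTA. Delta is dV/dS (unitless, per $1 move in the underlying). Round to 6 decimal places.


Answer: Delta = 0.501510

Derivation:
d1 = 0.0132478665; d2 = -0.4284250894
phi(d1) = 0.3989072736; exp(-qT) = 0.9925280548; exp(-rT) = 0.9851119396
N(d1) = 0.5052849795
Delta = exp(-qT) * N(d1) = 0.9925280548 * 0.5052849795 = 0.501510


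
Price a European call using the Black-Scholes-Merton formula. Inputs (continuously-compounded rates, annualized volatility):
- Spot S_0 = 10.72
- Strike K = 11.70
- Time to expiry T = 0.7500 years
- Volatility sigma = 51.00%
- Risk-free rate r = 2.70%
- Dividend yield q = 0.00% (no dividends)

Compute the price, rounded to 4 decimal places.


d1 = (ln(S/K) + (r - q + 0.5*sigma^2) * T) / (sigma * sqrt(T)) = 0.06862502
d2 = d1 - sigma * sqrt(T) = -0.37304794
exp(-rT) = 0.97995365; exp(-qT) = 1.00000000
C = S_0 * exp(-qT) * N(d1) - K * exp(-rT) * N(d2)
N(d1) = 0.52735595; N(d2) = 0.35455638
C = 10.7200 * 1.00000000 * 0.52735595 - 11.7000 * 0.97995365 * 0.35455638 = 1.5881

Answer: Price = 1.5881


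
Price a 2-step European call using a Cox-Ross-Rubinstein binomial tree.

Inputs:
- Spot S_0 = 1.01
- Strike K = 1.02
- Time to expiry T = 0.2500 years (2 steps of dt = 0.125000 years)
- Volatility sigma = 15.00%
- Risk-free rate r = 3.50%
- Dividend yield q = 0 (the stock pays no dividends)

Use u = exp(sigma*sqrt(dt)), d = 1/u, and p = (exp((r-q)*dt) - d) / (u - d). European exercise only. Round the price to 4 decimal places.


dt = T/N = 0.125000
u = exp(sigma*sqrt(dt)) = 1.054464; d = 1/u = 0.948349
p = (exp((r-q)*dt) - d) / (u - d) = 0.528064
Discount per step: exp(-r*dt) = 0.995635
Stock lattice S(k, i) with i counting down-moves:
  k=0: S(0,0) = 1.0100
  k=1: S(1,0) = 1.0650; S(1,1) = 0.9578
  k=2: S(2,0) = 1.1230; S(2,1) = 1.0100; S(2,2) = 0.9084
Terminal payoffs V(N, i) = max(S_T - K, 0):
  V(2,0) = 0.103014; V(2,1) = 0.000000; V(2,2) = 0.000000
Backward induction: V(k, i) = exp(-r*dt) * [p * V(k+1, i) + (1-p) * V(k+1, i+1)].
  V(1,0) = exp(-r*dt) * [p*0.103014 + (1-p)*0.000000] = 0.054161
  V(1,1) = exp(-r*dt) * [p*0.000000 + (1-p)*0.000000] = 0.000000
  V(0,0) = exp(-r*dt) * [p*0.054161 + (1-p)*0.000000] = 0.028475

Answer: Price = V(0,0) = 0.0285


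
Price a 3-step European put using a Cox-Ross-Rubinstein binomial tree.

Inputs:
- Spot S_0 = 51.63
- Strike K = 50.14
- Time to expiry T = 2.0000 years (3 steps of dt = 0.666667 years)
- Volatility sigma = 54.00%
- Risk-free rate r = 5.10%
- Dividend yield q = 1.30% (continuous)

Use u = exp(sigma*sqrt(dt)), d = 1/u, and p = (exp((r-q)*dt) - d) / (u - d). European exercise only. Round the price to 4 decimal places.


Answer: Price = V(0,0) = 12.8987

Derivation:
dt = T/N = 0.666667
u = exp(sigma*sqrt(dt)) = 1.554118; d = 1/u = 0.643452
p = (exp((r-q)*dt) - d) / (u - d) = 0.419698
Discount per step: exp(-r*dt) = 0.966572
Stock lattice S(k, i) with i counting down-moves:
  k=0: S(0,0) = 51.6300
  k=1: S(1,0) = 80.2391; S(1,1) = 33.2214
  k=2: S(2,0) = 124.7010; S(2,1) = 51.6300; S(2,2) = 21.3764
  k=3: S(3,0) = 193.8001; S(3,1) = 80.2391; S(3,2) = 33.2214; S(3,3) = 13.7547
Terminal payoffs V(N, i) = max(K - S_T, 0):
  V(3,0) = 0.000000; V(3,1) = 0.000000; V(3,2) = 16.918583; V(3,3) = 36.385330
Backward induction: V(k, i) = exp(-r*dt) * [p * V(k+1, i) + (1-p) * V(k+1, i+1)].
  V(2,0) = exp(-r*dt) * [p*0.000000 + (1-p)*0.000000] = 0.000000
  V(2,1) = exp(-r*dt) * [p*0.000000 + (1-p)*16.918583] = 9.489684
  V(2,2) = exp(-r*dt) * [p*16.918583 + (1-p)*36.385330] = 27.271976
  V(1,0) = exp(-r*dt) * [p*0.000000 + (1-p)*9.489684] = 5.322792
  V(1,1) = exp(-r*dt) * [p*9.489684 + (1-p)*27.271976] = 19.146599
  V(0,0) = exp(-r*dt) * [p*5.322792 + (1-p)*19.146599] = 12.898673


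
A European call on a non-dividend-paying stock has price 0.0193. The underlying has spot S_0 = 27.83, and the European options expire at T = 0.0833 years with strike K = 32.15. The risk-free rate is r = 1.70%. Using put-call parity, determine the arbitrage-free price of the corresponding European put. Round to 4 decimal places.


Answer: Put price = 4.2938

Derivation:
Put-call parity: C - P = S_0 * exp(-qT) - K * exp(-rT).
S_0 * exp(-qT) = 27.8300 * 1.00000000 = 27.83000000
K * exp(-rT) = 32.1500 * 0.99858490 = 32.10450461
P = C - S*exp(-qT) + K*exp(-rT)
P = 0.0193 - 27.83000000 + 32.10450461 = 4.2938


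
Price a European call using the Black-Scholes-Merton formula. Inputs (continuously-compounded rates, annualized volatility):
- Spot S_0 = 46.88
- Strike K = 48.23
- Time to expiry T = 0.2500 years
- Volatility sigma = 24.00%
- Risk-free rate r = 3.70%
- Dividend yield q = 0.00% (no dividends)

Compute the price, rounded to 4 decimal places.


d1 = (ln(S/K) + (r - q + 0.5*sigma^2) * T) / (sigma * sqrt(T)) = -0.09950074
d2 = d1 - sigma * sqrt(T) = -0.21950074
exp(-rT) = 0.99079265; exp(-qT) = 1.00000000
C = S_0 * exp(-qT) * N(d1) - K * exp(-rT) * N(d2)
N(d1) = 0.46037035; N(d2) = 0.41313000
C = 46.8800 * 1.00000000 * 0.46037035 - 48.2300 * 0.99079265 * 0.41313000 = 1.8404

Answer: Price = 1.8404


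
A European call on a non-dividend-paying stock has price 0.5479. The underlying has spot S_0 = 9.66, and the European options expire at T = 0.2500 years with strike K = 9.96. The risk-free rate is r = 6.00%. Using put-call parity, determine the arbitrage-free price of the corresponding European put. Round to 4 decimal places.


Answer: Put price = 0.6996

Derivation:
Put-call parity: C - P = S_0 * exp(-qT) - K * exp(-rT).
S_0 * exp(-qT) = 9.6600 * 1.00000000 = 9.66000000
K * exp(-rT) = 9.9600 * 0.98511194 = 9.81171492
P = C - S*exp(-qT) + K*exp(-rT)
P = 0.5479 - 9.66000000 + 9.81171492 = 0.6996


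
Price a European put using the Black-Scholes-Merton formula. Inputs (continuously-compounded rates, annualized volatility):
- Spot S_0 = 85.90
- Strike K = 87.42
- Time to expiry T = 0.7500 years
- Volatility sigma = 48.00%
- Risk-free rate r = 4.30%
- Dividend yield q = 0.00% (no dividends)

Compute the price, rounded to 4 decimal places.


Answer: Price = 13.4218

Derivation:
d1 = (ln(S/K) + (r - q + 0.5*sigma^2) * T) / (sigma * sqrt(T)) = 0.24323223
d2 = d1 - sigma * sqrt(T) = -0.17245996
exp(-rT) = 0.96826449; exp(-qT) = 1.00000000
P = K * exp(-rT) * N(-d2) - S_0 * exp(-qT) * N(-d1)
N(-d1) = 0.40391275; N(-d2) = 0.56846203
P = 87.4200 * 0.96826449 * 0.56846203 - 85.9000 * 1.00000000 * 0.40391275 = 13.4218


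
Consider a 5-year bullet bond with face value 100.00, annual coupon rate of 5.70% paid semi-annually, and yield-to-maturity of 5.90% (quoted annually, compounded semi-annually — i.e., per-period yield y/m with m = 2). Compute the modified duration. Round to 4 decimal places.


Coupon per period c = face * coupon_rate / m = 2.850000
Periods per year m = 2; per-period yield y/m = 0.029500
Number of cashflows N = 10
Cashflows (t years, CF_t, discount factor 1/(1+y/m)^(m*t), PV):
  t = 0.5000: CF_t = 2.850000, DF = 0.971345, PV = 2.768334
  t = 1.0000: CF_t = 2.850000, DF = 0.943512, PV = 2.689008
  t = 1.5000: CF_t = 2.850000, DF = 0.916476, PV = 2.611956
  t = 2.0000: CF_t = 2.850000, DF = 0.890214, PV = 2.537111
  t = 2.5000: CF_t = 2.850000, DF = 0.864706, PV = 2.464411
  t = 3.0000: CF_t = 2.850000, DF = 0.839928, PV = 2.393794
  t = 3.5000: CF_t = 2.850000, DF = 0.815860, PV = 2.325200
  t = 4.0000: CF_t = 2.850000, DF = 0.792482, PV = 2.258573
  t = 4.5000: CF_t = 2.850000, DF = 0.769773, PV = 2.193854
  t = 5.0000: CF_t = 102.850000, DF = 0.747716, PV = 76.902558
Price P = sum_t PV_t = 99.144799
First compute Macaulay numerator sum_t t * PV_t:
  t * PV_t at t = 0.5000: 1.384167
  t * PV_t at t = 1.0000: 2.689008
  t * PV_t at t = 1.5000: 3.917934
  t * PV_t at t = 2.0000: 5.074222
  t * PV_t at t = 2.5000: 6.161027
  t * PV_t at t = 3.0000: 7.181382
  t * PV_t at t = 3.5000: 8.138202
  t * PV_t at t = 4.0000: 9.034290
  t * PV_t at t = 4.5000: 9.872343
  t * PV_t at t = 5.0000: 384.512791
Macaulay duration D = 437.965365 / 99.144799 = 4.417432
Modified duration = D / (1 + y/m) = 4.417432 / (1 + 0.029500) = 4.290851

Answer: Modified duration = 4.2909
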